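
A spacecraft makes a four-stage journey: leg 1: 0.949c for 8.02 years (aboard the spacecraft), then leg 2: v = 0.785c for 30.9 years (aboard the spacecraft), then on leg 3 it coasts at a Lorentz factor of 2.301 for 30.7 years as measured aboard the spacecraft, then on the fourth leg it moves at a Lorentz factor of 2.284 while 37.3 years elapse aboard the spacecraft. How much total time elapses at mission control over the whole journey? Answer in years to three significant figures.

Leg 1: γ = 1/√(1 − 0.949²) = 1/√0.09940 = 3.172; Δt_1 = 3.172 × 8.02 = 25.44 years.
Leg 2: γ = 1/√(1 − 0.785²) = 1/√0.3838 = 1.614; Δt_2 = 1.614 × 30.9 = 49.88 years.
Leg 3: γ = 2.301; Δt_3 = 2.301 × 30.7 = 70.64 years.
Leg 4: γ = 2.284; Δt_4 = 2.284 × 37.3 = 85.19 years.
Total: 25.44 + 49.88 + 70.64 + 85.19 years.

Δt = 231 years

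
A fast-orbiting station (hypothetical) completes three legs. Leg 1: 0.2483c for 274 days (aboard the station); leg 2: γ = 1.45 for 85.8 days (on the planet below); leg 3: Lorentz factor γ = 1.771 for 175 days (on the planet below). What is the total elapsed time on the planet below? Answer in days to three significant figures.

Leg 1: γ = 1/√(1 − 0.2483²) = 1/√0.9383 = 1.032; Δt_1 = 1.032 × 274 = 282.9 days.
Leg 2: 85.8 days is already measured on the planet below.
Leg 3: 175 days is already measured on the planet below.
Total: 282.9 + 85.80 + 175.0 days.

Δt = 544 days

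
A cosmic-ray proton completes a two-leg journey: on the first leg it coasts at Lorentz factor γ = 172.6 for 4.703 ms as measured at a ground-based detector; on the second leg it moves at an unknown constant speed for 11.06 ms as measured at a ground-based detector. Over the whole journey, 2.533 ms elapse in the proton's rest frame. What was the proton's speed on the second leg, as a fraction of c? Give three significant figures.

β = 0.974

Leg 1: γ = 172.6; τ_1 = 4.703/172.6 = 0.02725 ms.
Leg 2: speed unknown; τ_2 = 11.06/γ_2.
Total proper time: 0.02725 + τ_2 = 2.533, so τ_2 = 2.533 − 0.02725 = 2.506 ms.
γ_2 = 11.06/2.506 = 4.414; β = √(1 − 1/γ²) = √0.9487.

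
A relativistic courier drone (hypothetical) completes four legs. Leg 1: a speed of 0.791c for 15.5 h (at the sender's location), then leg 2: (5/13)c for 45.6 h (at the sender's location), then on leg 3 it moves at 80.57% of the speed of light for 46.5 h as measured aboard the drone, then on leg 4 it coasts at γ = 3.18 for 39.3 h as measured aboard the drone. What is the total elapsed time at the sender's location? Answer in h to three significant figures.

Δt = 265 h

Leg 1: 15.5 h is already measured at the sender's location.
Leg 2: 45.6 h is already measured at the sender's location.
Leg 3: β = 0.8057; γ = 1/√(1 − 0.8057²) = 1/√0.3508 = 1.688; Δt_3 = 1.688 × 46.5 = 78.50 h.
Leg 4: γ = 3.18; Δt_4 = 3.180 × 39.3 = 125.0 h.
Total: 15.50 + 45.60 + 78.50 + 125.0 h.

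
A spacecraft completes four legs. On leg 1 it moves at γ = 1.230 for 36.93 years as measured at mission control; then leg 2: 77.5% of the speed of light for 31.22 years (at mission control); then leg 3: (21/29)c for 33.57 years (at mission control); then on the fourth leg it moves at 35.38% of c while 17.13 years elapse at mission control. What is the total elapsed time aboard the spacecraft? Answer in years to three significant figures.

τ = 88.9 years

Leg 1: γ = 1.230; τ_1 = 36.93/1.230 = 30.02 years.
Leg 2: β = 0.775; γ = 1/√(1 − 0.775²) = 1/√0.3994 = 1.582; τ_2 = 31.22/1.582 = 19.73 years.
Leg 3: γ = 1/√(1 − (21/29)²) = 29/20 = 1.450; τ_3 = 33.57/1.450 = 23.15 years.
Leg 4: β = 0.3538; γ = 1/√(1 − 0.3538²) = 1/√0.8748 = 1.069; τ_4 = 17.13/1.069 = 16.02 years.
Total: 30.02 + 19.73 + 23.15 + 16.02 years.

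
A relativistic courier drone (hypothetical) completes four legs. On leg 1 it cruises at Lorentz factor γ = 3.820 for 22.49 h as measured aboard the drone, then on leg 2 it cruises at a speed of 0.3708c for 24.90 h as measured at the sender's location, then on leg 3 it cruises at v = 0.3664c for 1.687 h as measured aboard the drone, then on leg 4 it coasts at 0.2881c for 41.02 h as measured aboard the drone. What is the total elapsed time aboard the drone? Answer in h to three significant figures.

Leg 1: 22.49 h is already measured aboard the drone.
Leg 2: γ = 1/√(1 − 0.3708²) = 1/√0.8625 = 1.077; τ_2 = 24.90/1.077 = 23.12 h.
Leg 3: 1.687 h is already measured aboard the drone.
Leg 4: 41.02 h is already measured aboard the drone.
Total: 22.49 + 23.12 + 1.687 + 41.02 h.

τ = 88.3 h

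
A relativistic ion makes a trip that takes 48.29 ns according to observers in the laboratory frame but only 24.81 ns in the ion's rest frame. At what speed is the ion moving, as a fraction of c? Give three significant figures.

The proper time is measured in the ion's rest frame (both events occur at the ion's location); Δt is measured in the laboratory frame. γ = Δt/τ = 48.29/24.81 = 1.946.
β = √(1 − 1/γ²) = √(1 − 0.2640) = √0.7360

β = 0.858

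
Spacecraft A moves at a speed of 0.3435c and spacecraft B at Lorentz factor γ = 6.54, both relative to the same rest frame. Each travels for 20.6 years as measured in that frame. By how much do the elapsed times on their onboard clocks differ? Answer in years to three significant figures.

A: γ = 1/√(1 − 0.3435²) = 1/√0.8820 = 1.065; τ_A = 20.6/1.065 = 19.35 years.
B: γ = 6.54; τ_B = 20.6/6.540 = 3.150 years.

|τ_A − τ_B| = 16.2 years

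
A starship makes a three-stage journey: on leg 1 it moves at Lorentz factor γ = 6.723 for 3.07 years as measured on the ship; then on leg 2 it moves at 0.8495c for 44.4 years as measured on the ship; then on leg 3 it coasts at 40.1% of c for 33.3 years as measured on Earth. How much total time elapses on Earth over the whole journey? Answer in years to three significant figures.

Δt = 138 years

Leg 1: γ = 6.723; Δt_1 = 6.723 × 3.07 = 20.64 years.
Leg 2: γ = 1/√(1 − 0.8495²) = 1/√0.2783 = 1.895; Δt_2 = 1.895 × 44.4 = 84.16 years.
Leg 3: 33.3 years is already measured on Earth.
Total: 20.64 + 84.16 + 33.30 years.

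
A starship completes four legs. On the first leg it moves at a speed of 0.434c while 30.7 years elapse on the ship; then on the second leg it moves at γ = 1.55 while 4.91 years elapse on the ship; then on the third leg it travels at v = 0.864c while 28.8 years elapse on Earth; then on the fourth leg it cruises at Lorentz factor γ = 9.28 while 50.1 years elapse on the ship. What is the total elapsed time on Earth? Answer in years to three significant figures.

Leg 1: γ = 1/√(1 − 0.434²) = 1/√0.8116 = 1.110; Δt_1 = 1.110 × 30.7 = 34.08 years.
Leg 2: γ = 1.55; Δt_2 = 1.550 × 4.91 = 7.611 years.
Leg 3: 28.8 years is already measured on Earth.
Leg 4: γ = 9.28; Δt_4 = 9.280 × 50.1 = 464.9 years.
Total: 34.08 + 7.611 + 28.80 + 464.9 years.

Δt = 535 years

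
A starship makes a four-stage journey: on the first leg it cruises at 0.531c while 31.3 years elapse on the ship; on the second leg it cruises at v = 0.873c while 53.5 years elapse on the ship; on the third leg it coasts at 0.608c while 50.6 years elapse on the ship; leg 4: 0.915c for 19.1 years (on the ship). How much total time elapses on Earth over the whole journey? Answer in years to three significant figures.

Leg 1: γ = 1/√(1 − 0.531²) = 1/√0.7180 = 1.180; Δt_1 = 1.180 × 31.3 = 36.94 years.
Leg 2: γ = 1/√(1 − 0.873²) = 1/√0.2379 = 2.050; Δt_2 = 2.050 × 53.5 = 109.7 years.
Leg 3: γ = 1/√(1 − 0.608²) = 1/√0.6303 = 1.260; Δt_3 = 1.260 × 50.6 = 63.73 years.
Leg 4: γ = 1/√(1 − 0.915²) = 1/√0.1628 = 2.479; Δt_4 = 2.479 × 19.1 = 47.34 years.
Total: 36.94 + 109.7 + 63.73 + 47.34 years.

Δt = 258 years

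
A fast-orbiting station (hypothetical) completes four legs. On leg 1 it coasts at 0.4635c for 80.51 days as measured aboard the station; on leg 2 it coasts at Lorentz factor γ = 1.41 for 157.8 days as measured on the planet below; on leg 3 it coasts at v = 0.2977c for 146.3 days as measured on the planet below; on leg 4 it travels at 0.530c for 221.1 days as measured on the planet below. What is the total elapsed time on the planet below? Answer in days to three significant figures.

Δt = 616 days

Leg 1: γ = 1/√(1 − 0.4635²) = 1/√0.7852 = 1.129; Δt_1 = 1.129 × 80.51 = 90.86 days.
Leg 2: 157.8 days is already measured on the planet below.
Leg 3: 146.3 days is already measured on the planet below.
Leg 4: 221.1 days is already measured on the planet below.
Total: 90.86 + 157.8 + 146.3 + 221.1 days.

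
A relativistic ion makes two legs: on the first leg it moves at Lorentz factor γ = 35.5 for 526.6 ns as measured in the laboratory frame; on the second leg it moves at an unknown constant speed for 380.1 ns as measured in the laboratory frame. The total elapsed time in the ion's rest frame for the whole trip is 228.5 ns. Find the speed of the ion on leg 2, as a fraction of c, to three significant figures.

Leg 1: γ = 35.5; τ_1 = 526.6/35.50 = 14.83 ns.
Leg 2: speed unknown; τ_2 = 380.1/γ_2.
Total proper time: 14.83 + τ_2 = 228.5, so τ_2 = 228.5 − 14.83 = 213.7 ns.
γ_2 = 380.1/213.7 = 1.779; β = √(1 − 1/γ²) = √0.6840.

β = 0.827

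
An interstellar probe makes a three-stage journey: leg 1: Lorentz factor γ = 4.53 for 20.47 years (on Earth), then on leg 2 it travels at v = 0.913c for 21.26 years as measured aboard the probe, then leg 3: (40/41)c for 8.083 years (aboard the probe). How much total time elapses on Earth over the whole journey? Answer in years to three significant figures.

Δt = 109 years

Leg 1: 20.47 years is already measured on Earth.
Leg 2: γ = 1/√(1 − 0.913²) = 1/√0.1664 = 2.451; Δt_2 = 2.451 × 21.26 = 52.11 years.
Leg 3: γ = 1/√(1 − (40/41)²) = 41/9 ≈ 4.556; Δt_3 = 4.556 × 8.083 = 36.82 years.
Total: 20.47 + 52.11 + 36.82 years.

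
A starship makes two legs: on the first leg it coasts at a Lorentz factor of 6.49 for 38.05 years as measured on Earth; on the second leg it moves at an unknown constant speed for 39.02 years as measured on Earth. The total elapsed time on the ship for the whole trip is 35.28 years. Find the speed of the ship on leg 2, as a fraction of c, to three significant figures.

β = 0.657

Leg 1: γ = 6.49; τ_1 = 38.05/6.490 = 5.863 years.
Leg 2: speed unknown; τ_2 = 39.02/γ_2.
Total proper time: 5.863 + τ_2 = 35.28, so τ_2 = 35.28 − 5.863 = 29.42 years.
γ_2 = 39.02/29.42 = 1.326; β = √(1 − 1/γ²) = √0.4316.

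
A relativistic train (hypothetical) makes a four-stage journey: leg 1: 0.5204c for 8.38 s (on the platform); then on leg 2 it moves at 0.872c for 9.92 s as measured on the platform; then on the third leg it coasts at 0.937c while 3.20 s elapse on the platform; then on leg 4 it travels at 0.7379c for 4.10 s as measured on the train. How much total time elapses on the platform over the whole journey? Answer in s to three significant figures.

Δt = 27.6 s

Leg 1: 8.38 s is already measured on the platform.
Leg 2: 9.92 s is already measured on the platform.
Leg 3: 3.20 s is already measured on the platform.
Leg 4: γ = 1/√(1 − 0.7379²) = 1/√0.4555 = 1.482; Δt_4 = 1.482 × 4.10 = 6.075 s.
Total: 8.380 + 9.920 + 3.200 + 6.075 s.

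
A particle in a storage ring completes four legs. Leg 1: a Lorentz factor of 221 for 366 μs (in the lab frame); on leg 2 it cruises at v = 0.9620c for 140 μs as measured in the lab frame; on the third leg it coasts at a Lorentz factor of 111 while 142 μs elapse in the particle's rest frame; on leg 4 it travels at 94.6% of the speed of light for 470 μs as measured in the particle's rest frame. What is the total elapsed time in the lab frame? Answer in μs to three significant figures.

Δt = 1.77×10⁴ μs

Leg 1: 366 μs is already measured in the lab frame.
Leg 2: 140 μs is already measured in the lab frame.
Leg 3: γ = 111; Δt_3 = 111.0 × 142 = 1.576×10⁴ μs.
Leg 4: β = 0.946; γ = 1/√(1 − 0.946²) = 1/√0.1051 = 3.085; Δt_4 = 3.085 × 470 = 1450 μs.
Total: 366.0 + 140.0 + 1.576×10⁴ + 1450 μs.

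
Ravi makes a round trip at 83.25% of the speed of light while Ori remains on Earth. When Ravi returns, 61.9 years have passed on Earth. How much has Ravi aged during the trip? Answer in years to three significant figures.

β = 0.8325; γ = 1/√(1 − 0.8325²) = 1/√0.3069 = 1.805
Ravi's clock measures proper time along the trip: τ = Δt/γ = 61.9/1.805 years.

τ = 34.3 years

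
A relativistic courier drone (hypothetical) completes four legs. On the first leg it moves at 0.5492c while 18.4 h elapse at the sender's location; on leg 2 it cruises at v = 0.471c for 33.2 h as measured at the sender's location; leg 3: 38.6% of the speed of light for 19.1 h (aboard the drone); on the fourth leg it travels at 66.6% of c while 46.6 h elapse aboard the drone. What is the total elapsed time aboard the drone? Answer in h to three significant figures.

τ = 110 h

Leg 1: γ = 1/√(1 − 0.5492²) = 1/√0.6984 = 1.197; τ_1 = 18.4/1.197 = 15.38 h.
Leg 2: γ = 1/√(1 − 0.471²) = 1/√0.7782 = 1.134; τ_2 = 33.2/1.134 = 29.29 h.
Leg 3: 19.1 h is already measured aboard the drone.
Leg 4: 46.6 h is already measured aboard the drone.
Total: 15.38 + 29.29 + 19.10 + 46.60 h.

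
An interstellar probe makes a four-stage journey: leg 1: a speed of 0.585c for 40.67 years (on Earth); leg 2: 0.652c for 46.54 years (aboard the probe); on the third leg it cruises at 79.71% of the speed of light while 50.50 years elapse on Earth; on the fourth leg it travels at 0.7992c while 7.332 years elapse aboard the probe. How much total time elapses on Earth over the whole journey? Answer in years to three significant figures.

Leg 1: 40.67 years is already measured on Earth.
Leg 2: γ = 1/√(1 − 0.652²) = 1/√0.5749 = 1.319; Δt_2 = 1.319 × 46.54 = 61.38 years.
Leg 3: 50.50 years is already measured on Earth.
Leg 4: γ = 1/√(1 − 0.7992²) = 1/√0.3613 = 1.664; Δt_4 = 1.664 × 7.332 = 12.20 years.
Total: 40.67 + 61.38 + 50.50 + 12.20 years.

Δt = 165 years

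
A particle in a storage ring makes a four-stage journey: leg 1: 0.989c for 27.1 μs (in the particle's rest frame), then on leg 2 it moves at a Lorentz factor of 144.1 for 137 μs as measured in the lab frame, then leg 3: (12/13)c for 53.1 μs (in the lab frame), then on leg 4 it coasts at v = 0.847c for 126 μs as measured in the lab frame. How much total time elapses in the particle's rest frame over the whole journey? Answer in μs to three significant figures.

τ = 115 μs

Leg 1: 27.1 μs is already measured in the particle's rest frame.
Leg 2: γ = 144.1; τ_2 = 137/144.1 = 0.9507 μs.
Leg 3: γ = 1/√(1 − (12/13)²) = 13/5 = 2.600; τ_3 = 53.1/2.600 = 20.42 μs.
Leg 4: γ = 1/√(1 − 0.847²) = 1/√0.2826 = 1.881; τ_4 = 126/1.881 = 66.98 μs.
Total: 27.10 + 0.9507 + 20.42 + 66.98 μs.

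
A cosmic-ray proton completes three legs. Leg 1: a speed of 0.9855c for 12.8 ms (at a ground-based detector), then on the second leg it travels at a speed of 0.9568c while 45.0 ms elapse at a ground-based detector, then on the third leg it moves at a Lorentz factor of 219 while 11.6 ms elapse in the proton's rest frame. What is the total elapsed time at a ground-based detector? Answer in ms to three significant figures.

Δt = 2600 ms

Leg 1: 12.8 ms is already measured at a ground-based detector.
Leg 2: 45.0 ms is already measured at a ground-based detector.
Leg 3: γ = 219; Δt_3 = 219.0 × 11.6 = 2540 ms.
Total: 12.80 + 45.00 + 2540 ms.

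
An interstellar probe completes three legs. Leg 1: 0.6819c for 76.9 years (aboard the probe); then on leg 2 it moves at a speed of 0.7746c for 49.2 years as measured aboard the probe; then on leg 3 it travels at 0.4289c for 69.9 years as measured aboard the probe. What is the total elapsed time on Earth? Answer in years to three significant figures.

Δt = 260 years

Leg 1: γ = 1/√(1 − 0.6819²) = 1/√0.5350 = 1.367; Δt_1 = 1.367 × 76.9 = 105.1 years.
Leg 2: γ = 1/√(1 − 0.7746²) = 1/√0.4000 = 1.581; Δt_2 = 1.581 × 49.2 = 77.79 years.
Leg 3: γ = 1/√(1 − 0.4289²) = 1/√0.8160 = 1.107; Δt_3 = 1.107 × 69.9 = 77.38 years.
Total: 105.1 + 77.79 + 77.38 years.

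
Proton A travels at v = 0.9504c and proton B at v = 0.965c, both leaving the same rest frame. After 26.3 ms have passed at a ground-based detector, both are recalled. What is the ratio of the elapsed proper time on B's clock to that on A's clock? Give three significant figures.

A: γ = 1/√(1 − 0.9504²) = 1/√0.09674 = 3.215. B: γ = 1/√(1 − 0.965²) = 1/√0.06878 = 3.813.
τ_A/τ_B = γ_B/γ_A = 3.813/3.215 = 1.186, so τ_B/τ_A = 0.8432.

τ_B/τ_A = 0.843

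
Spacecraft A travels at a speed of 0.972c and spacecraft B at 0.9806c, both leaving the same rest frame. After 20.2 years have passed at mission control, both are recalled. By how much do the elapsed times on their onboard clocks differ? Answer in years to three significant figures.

A: γ = 1/√(1 − 0.972²) = 1/√0.05522 = 4.256; τ_A = 20.2/4.256 = 4.747 years.
B: γ = 1/√(1 − 0.9806²) = 1/√0.03842 = 5.102; τ_B = 20.2/5.102 = 3.960 years.

|τ_A − τ_B| = 0.787 years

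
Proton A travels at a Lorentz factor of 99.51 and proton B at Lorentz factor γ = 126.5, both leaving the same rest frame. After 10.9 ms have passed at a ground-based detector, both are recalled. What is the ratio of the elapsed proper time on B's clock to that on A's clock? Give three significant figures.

A: γ = 99.51. B: γ = 126.5.
τ_A/τ_B = γ_B/γ_A = 126.5/99.51 = 1.271, so τ_B/τ_A = 0.7866.

τ_B/τ_A = 0.787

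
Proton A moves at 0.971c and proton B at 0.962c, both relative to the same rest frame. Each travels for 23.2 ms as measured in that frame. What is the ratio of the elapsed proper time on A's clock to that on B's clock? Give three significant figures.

τ_A/τ_B = 0.876

A: γ = 1/√(1 − 0.971²) = 1/√0.05716 = 4.183. B: γ = 1/√(1 − 0.962²) = 1/√0.07456 = 3.662.
τ_A/τ_B = γ_B/γ_A = 3.662/4.183 = 0.8756, so τ_A/τ_B = 0.8756.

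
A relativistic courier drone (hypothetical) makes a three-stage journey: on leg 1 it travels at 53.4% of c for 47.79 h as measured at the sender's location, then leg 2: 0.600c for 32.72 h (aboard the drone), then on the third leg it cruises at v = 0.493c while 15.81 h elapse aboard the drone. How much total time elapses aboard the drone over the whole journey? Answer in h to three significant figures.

Leg 1: β = 0.534; γ = 1/√(1 − 0.534²) = 1/√0.7148 = 1.183; τ_1 = 47.79/1.183 = 40.41 h.
Leg 2: 32.72 h is already measured aboard the drone.
Leg 3: 15.81 h is already measured aboard the drone.
Total: 40.41 + 32.72 + 15.81 h.

τ = 88.9 h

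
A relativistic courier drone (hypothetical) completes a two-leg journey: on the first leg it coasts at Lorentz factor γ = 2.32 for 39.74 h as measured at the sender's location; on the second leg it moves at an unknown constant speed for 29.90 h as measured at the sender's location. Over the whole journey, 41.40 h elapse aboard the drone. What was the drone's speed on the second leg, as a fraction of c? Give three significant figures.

β = 0.584

Leg 1: γ = 2.32; τ_1 = 39.74/2.320 = 17.13 h.
Leg 2: speed unknown; τ_2 = 29.90/γ_2.
Total proper time: 17.13 + τ_2 = 41.40, so τ_2 = 41.40 − 17.13 = 24.27 h.
γ_2 = 29.90/24.27 = 1.232; β = √(1 − 1/γ²) = √0.3411.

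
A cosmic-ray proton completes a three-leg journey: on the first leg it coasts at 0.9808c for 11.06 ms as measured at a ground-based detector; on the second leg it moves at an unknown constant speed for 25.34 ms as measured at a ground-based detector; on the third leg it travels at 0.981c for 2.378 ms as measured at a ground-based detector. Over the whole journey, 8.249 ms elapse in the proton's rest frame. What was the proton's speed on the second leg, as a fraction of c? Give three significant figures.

β = 0.975

Leg 1: γ = 1/√(1 − 0.9808²) = 1/√0.03803 = 5.128; τ_1 = 11.06/5.128 = 2.157 ms.
Leg 2: speed unknown; τ_2 = 25.34/γ_2.
Leg 3: γ = 1/√(1 − 0.981²) = 1/√0.03764 = 5.154; τ_3 = 2.378/5.154 = 0.4614 ms.
Total proper time: 2.157 + τ_2 + 0.4614 = 8.249, so τ_2 = 8.249 − 2.618 = 5.631 ms.
γ_2 = 25.34/5.631 = 4.500; β = √(1 − 1/γ²) = √0.9506.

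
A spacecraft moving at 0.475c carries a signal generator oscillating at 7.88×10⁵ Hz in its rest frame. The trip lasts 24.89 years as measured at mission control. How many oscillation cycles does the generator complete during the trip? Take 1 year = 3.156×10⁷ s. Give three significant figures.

N = 5.45×10¹⁴

γ = 1/√(1 − 0.475²) = 1/√0.7744 = 1.136
The oscillator's own cycle count is N = f × τ where τ is the proper time aboard the spacecraft. τ = Δt/γ = 24.89/1.136 = 21.90 years = 6.913×10⁸ s.
N = 7.88×10⁵ × 6.913×10⁸ = 5.447×10¹⁴.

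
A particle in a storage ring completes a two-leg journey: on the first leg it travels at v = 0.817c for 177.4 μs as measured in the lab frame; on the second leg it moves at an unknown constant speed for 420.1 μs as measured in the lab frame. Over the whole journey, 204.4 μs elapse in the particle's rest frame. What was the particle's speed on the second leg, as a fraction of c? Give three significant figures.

Leg 1: γ = 1/√(1 − 0.817²) = 1/√0.3325 = 1.734; τ_1 = 177.4/1.734 = 102.3 μs.
Leg 2: speed unknown; τ_2 = 420.1/γ_2.
Total proper time: 102.3 + τ_2 = 204.4, so τ_2 = 204.4 − 102.3 = 102.1 μs.
γ_2 = 420.1/102.1 = 4.114; β = √(1 − 1/γ²) = √0.9409.

β = 0.970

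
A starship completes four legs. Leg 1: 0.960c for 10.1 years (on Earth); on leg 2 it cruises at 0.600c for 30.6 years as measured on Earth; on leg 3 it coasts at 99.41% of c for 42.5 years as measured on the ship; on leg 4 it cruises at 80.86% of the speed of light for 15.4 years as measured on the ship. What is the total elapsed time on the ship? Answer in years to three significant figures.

Leg 1: γ = 1/√(1 − 0.960²) = 25/7 ≈ 3.571; τ_1 = 10.1/3.571 = 2.828 years.
Leg 2: γ = 1/√(1 − 0.600²) = 5/4 = 1.250; τ_2 = 30.6/1.250 = 24.48 years.
Leg 3: 42.5 years is already measured on the ship.
Leg 4: 15.4 years is already measured on the ship.
Total: 2.828 + 24.48 + 42.50 + 15.40 years.

τ = 85.2 years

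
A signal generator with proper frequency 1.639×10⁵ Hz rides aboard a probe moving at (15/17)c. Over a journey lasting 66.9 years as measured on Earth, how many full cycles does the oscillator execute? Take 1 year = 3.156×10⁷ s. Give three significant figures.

γ = 1/√(1 − (15/17)²) = 17/8 = 2.125
The oscillator's own cycle count is N = f × τ where τ is the proper time aboard the probe. τ = Δt/γ = 66.9/2.125 = 31.48 years = 9.936×10⁸ s.
N = 1.639×10⁵ × 9.936×10⁸ = 1.628×10¹⁴.

N = 1.63×10¹⁴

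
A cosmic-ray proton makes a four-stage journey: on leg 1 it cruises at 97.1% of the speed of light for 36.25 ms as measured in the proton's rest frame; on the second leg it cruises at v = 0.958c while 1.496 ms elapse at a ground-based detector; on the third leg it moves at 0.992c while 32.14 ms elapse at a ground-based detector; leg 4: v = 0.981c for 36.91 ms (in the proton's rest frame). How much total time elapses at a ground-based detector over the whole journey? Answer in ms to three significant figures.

Δt = 376 ms

Leg 1: β = 0.971; γ = 1/√(1 − 0.971²) = 1/√0.05716 = 4.183; Δt_1 = 4.183 × 36.25 = 151.6 ms.
Leg 2: 1.496 ms is already measured at a ground-based detector.
Leg 3: 32.14 ms is already measured at a ground-based detector.
Leg 4: γ = 1/√(1 − 0.981²) = 1/√0.03764 = 5.154; Δt_4 = 5.154 × 36.91 = 190.3 ms.
Total: 151.6 + 1.496 + 32.14 + 190.3 ms.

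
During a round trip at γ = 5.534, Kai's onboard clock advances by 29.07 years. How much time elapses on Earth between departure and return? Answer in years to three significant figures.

Δt = 161 years

γ = 5.534
Earth-frame duration is the dilated interval: Δt = γτ = 5.534 × 29.07 years.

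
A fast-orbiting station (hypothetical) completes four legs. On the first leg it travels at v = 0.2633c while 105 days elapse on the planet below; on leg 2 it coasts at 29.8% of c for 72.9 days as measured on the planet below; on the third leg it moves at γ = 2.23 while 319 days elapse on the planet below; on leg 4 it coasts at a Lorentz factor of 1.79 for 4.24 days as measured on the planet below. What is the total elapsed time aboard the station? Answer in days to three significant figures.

τ = 316 days

Leg 1: γ = 1/√(1 − 0.2633²) = 1/√0.9307 = 1.037; τ_1 = 105/1.037 = 101.3 days.
Leg 2: β = 0.298; γ = 1/√(1 − 0.298²) = 1/√0.9112 = 1.048; τ_2 = 72.9/1.048 = 69.59 days.
Leg 3: γ = 2.23; τ_3 = 319/2.230 = 143.0 days.
Leg 4: γ = 1.79; τ_4 = 4.24/1.790 = 2.369 days.
Total: 101.3 + 69.59 + 143.0 + 2.369 days.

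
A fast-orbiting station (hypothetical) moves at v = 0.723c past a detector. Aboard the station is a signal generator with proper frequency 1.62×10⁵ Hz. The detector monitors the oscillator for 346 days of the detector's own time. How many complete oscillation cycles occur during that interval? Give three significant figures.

N = 3.35×10¹²

γ = 1/√(1 − 0.723²) = 1/√0.4773 = 1.447
During 346 days of lab time, the oscillator's proper time advances by τ = Δt/γ = 346/1.447 = 239.0 days = 2.065×10⁷ s.
N = f × τ = 1.62×10⁵ × 2.065×10⁷ = 3.346×10¹².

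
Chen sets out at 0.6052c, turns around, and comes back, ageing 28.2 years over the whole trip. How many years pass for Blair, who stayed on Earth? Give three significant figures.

Δt = 35.4 years

γ = 1/√(1 − 0.6052²) = 1/√0.6337 = 1.256
Earth-frame duration is the dilated interval: Δt = γτ = 1.256 × 28.2 years.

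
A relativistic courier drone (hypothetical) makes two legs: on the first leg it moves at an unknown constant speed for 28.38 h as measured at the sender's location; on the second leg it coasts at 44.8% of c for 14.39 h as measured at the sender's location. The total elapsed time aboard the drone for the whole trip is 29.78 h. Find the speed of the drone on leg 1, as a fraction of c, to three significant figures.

β = 0.803

Leg 1: speed unknown; τ_1 = 28.38/γ_1.
Leg 2: β = 0.448; γ = 1/√(1 − 0.448²) = 1/√0.7993 = 1.119; τ_2 = 14.39/1.119 = 12.87 h.
Total proper time: τ_1 + 12.87 = 29.78, so τ_1 = 29.78 − 12.87 = 16.91 h.
γ_1 = 28.38/16.91 = 1.678; β = √(1 − 1/γ²) = √0.6448.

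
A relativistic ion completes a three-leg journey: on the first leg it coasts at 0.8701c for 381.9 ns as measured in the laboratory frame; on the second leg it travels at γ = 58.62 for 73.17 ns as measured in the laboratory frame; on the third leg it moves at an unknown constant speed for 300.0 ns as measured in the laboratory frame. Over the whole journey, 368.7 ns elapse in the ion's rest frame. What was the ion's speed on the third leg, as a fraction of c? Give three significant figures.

β = 0.802

Leg 1: γ = 1/√(1 − 0.8701²) = 1/√0.2429 = 2.029; τ_1 = 381.9/2.029 = 188.2 ns.
Leg 2: γ = 58.62; τ_2 = 73.17/58.62 = 1.248 ns.
Leg 3: speed unknown; τ_3 = 300.0/γ_3.
Total proper time: 188.2 + 1.248 + τ_3 = 368.7, so τ_3 = 368.7 − 189.5 = 179.2 ns.
γ_3 = 300.0/179.2 = 1.674; β = √(1 − 1/γ²) = √0.6431.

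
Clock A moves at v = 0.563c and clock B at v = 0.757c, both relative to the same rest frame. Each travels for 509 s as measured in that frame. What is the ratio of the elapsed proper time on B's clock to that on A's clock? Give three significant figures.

τ_B/τ_A = 0.791

A: γ = 1/√(1 − 0.563²) = 1/√0.6830 = 1.210. B: γ = 1/√(1 − 0.757²) = 1/√0.4270 = 1.530.
τ_A/τ_B = γ_B/γ_A = 1.530/1.210 = 1.265, so τ_B/τ_A = 0.7906.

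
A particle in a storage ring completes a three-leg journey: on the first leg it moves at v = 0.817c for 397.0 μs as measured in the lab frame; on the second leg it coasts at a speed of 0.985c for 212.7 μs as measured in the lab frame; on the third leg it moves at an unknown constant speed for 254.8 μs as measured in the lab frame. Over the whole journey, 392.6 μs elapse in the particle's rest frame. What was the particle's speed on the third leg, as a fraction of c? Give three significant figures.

Leg 1: γ = 1/√(1 − 0.817²) = 1/√0.3325 = 1.734; τ_1 = 397.0/1.734 = 228.9 μs.
Leg 2: γ = 1/√(1 − 0.985²) = 1/√0.02977 = 5.795; τ_2 = 212.7/5.795 = 36.70 μs.
Leg 3: speed unknown; τ_3 = 254.8/γ_3.
Total proper time: 228.9 + 36.70 + τ_3 = 392.6, so τ_3 = 392.6 − 265.6 = 127.0 μs.
γ_3 = 254.8/127.0 = 2.007; β = √(1 − 1/γ²) = √0.7517.

β = 0.867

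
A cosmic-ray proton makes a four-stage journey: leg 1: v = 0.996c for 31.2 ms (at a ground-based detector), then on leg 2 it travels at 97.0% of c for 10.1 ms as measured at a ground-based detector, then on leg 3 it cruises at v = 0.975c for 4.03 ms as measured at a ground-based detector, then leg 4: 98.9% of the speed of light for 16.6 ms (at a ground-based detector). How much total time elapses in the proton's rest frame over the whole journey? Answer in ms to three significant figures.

Leg 1: γ = 1/√(1 − 0.996²) = 1/√0.007984 = 11.19; τ_1 = 31.2/11.19 = 2.788 ms.
Leg 2: β = 0.970; γ = 1/√(1 − 0.970²) = 1/√0.05910 = 4.113; τ_2 = 10.1/4.113 = 2.455 ms.
Leg 3: γ = 1/√(1 − 0.975²) = 1/√0.04938 = 4.500; τ_3 = 4.03/4.500 = 0.8955 ms.
Leg 4: β = 0.989; γ = 1/√(1 − 0.989²) = 1/√0.02188 = 6.761; τ_4 = 16.6/6.761 = 2.455 ms.
Total: 2.788 + 2.455 + 0.8955 + 2.455 ms.

τ = 8.59 ms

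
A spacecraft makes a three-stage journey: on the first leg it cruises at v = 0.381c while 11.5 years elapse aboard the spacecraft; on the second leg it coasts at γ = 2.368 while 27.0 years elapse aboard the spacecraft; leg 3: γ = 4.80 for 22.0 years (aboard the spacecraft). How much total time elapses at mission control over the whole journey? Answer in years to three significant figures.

Leg 1: γ = 1/√(1 − 0.381²) = 1/√0.8548 = 1.082; Δt_1 = 1.082 × 11.5 = 12.44 years.
Leg 2: γ = 2.368; Δt_2 = 2.368 × 27.0 = 63.94 years.
Leg 3: γ = 4.80; Δt_3 = 4.800 × 22.0 = 105.6 years.
Total: 12.44 + 63.94 + 105.6 years.

Δt = 182 years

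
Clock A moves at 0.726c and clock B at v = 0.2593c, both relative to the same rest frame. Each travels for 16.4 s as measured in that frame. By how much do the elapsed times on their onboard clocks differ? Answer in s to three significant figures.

A: γ = 1/√(1 − 0.726²) = 1/√0.4729 = 1.454; τ_A = 16.4/1.454 = 11.28 s.
B: γ = 1/√(1 − 0.2593²) = 1/√0.9328 = 1.035; τ_B = 16.4/1.035 = 15.84 s.

|τ_A − τ_B| = 4.56 s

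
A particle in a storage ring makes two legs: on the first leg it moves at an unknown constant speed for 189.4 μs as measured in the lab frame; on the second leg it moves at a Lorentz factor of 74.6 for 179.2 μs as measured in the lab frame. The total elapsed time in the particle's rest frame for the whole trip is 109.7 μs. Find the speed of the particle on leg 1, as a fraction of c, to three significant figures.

Leg 1: speed unknown; τ_1 = 189.4/γ_1.
Leg 2: γ = 74.6; τ_2 = 179.2/74.60 = 2.402 μs.
Total proper time: τ_1 + 2.402 = 109.7, so τ_1 = 109.7 − 2.402 = 107.3 μs.
γ_1 = 189.4/107.3 = 1.765; β = √(1 − 1/γ²) = √0.6791.

β = 0.824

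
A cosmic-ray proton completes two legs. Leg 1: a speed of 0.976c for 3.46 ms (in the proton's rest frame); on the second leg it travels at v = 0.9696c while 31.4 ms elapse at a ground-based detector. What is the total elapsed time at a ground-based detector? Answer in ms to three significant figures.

Δt = 47.3 ms

Leg 1: γ = 1/√(1 − 0.976²) = 1/√0.04742 = 4.592; Δt_1 = 4.592 × 3.46 = 15.89 ms.
Leg 2: 31.4 ms is already measured at a ground-based detector.
Total: 15.89 + 31.40 ms.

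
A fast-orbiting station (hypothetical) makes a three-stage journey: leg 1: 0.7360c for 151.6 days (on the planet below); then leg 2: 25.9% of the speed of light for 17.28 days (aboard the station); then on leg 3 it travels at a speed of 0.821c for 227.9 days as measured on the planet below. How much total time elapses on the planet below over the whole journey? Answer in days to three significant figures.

Leg 1: 151.6 days is already measured on the planet below.
Leg 2: β = 0.259; γ = 1/√(1 − 0.259²) = 1/√0.9329 = 1.035; Δt_2 = 1.035 × 17.28 = 17.89 days.
Leg 3: 227.9 days is already measured on the planet below.
Total: 151.6 + 17.89 + 227.9 days.

Δt = 397 days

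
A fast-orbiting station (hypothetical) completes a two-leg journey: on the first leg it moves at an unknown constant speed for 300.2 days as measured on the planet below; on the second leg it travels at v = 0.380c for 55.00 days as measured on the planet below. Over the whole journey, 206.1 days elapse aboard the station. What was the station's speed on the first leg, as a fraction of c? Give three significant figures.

β = 0.856

Leg 1: speed unknown; τ_1 = 300.2/γ_1.
Leg 2: γ = 1/√(1 − 0.380²) = 1/√0.8556 = 1.081; τ_2 = 55.00/1.081 = 50.87 days.
Total proper time: τ_1 + 50.87 = 206.1, so τ_1 = 206.1 − 50.87 = 155.2 days.
γ_1 = 300.2/155.2 = 1.934; β = √(1 − 1/γ²) = √0.7326.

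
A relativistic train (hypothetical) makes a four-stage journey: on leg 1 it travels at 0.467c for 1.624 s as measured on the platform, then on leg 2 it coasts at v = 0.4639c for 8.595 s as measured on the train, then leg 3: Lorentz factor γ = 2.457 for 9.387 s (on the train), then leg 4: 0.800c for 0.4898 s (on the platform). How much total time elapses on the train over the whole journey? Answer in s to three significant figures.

τ = 19.7 s

Leg 1: γ = 1/√(1 − 0.467²) = 1/√0.7819 = 1.131; τ_1 = 1.624/1.131 = 1.436 s.
Leg 2: 8.595 s is already measured on the train.
Leg 3: 9.387 s is already measured on the train.
Leg 4: γ = 1/√(1 − 0.800²) = 5/3 ≈ 1.667; τ_4 = 0.4898/1.667 = 0.2939 s.
Total: 1.436 + 8.595 + 9.387 + 0.2939 s.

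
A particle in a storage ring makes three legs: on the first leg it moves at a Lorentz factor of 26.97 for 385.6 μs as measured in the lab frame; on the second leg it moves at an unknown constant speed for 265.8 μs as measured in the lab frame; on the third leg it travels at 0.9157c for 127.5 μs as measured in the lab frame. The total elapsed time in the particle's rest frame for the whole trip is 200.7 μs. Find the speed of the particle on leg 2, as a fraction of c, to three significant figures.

Leg 1: γ = 26.97; τ_1 = 385.6/26.97 = 14.30 μs.
Leg 2: speed unknown; τ_2 = 265.8/γ_2.
Leg 3: γ = 1/√(1 − 0.9157²) = 1/√0.1615 = 2.488; τ_3 = 127.5/2.488 = 51.24 μs.
Total proper time: 14.30 + τ_2 + 51.24 = 200.7, so τ_2 = 200.7 − 65.53 = 135.2 μs.
γ_2 = 265.8/135.2 = 1.966; β = √(1 − 1/γ²) = √0.7414.

β = 0.861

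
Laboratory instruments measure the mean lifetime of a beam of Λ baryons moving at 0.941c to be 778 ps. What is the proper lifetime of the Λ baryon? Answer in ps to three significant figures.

γ = 1/√(1 − 0.941²) = 1/√0.1145 = 2.955
The lab-frame lifetime is the dilated interval; the proper lifetime is τ₀ = Δt/γ = 778/2.955 ps.

τ₀ = 263 ps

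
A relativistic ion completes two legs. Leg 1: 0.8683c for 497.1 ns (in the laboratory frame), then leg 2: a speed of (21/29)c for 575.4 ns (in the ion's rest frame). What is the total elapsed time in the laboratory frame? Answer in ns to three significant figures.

Leg 1: 497.1 ns is already measured in the laboratory frame.
Leg 2: γ = 1/√(1 − (21/29)²) = 29/20 = 1.450; Δt_2 = 1.450 × 575.4 = 834.3 ns.
Total: 497.1 + 834.3 ns.

Δt = 1330 ns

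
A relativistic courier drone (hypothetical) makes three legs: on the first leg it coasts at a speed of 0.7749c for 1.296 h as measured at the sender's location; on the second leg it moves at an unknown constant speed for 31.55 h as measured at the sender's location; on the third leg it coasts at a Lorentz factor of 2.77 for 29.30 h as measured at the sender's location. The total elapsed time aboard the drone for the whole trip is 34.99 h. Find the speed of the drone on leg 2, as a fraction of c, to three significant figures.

β = 0.664

Leg 1: γ = 1/√(1 − 0.7749²) = 1/√0.3995 = 1.582; τ_1 = 1.296/1.582 = 0.8192 h.
Leg 2: speed unknown; τ_2 = 31.55/γ_2.
Leg 3: γ = 2.77; τ_3 = 29.30/2.770 = 10.58 h.
Total proper time: 0.8192 + τ_2 + 10.58 = 34.99, so τ_2 = 34.99 − 11.40 = 23.59 h.
γ_2 = 31.55/23.59 = 1.337; β = √(1 − 1/γ²) = √0.4408.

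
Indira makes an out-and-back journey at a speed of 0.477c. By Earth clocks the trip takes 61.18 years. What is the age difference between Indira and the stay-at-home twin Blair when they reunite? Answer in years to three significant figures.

γ = 1/√(1 − 0.477²) = 1/√0.7725 = 1.138
Indira's elapsed proper time: τ = 61.18/1.138 = 53.77 years.
Age gap = Δt − τ = 61.18 − 53.77 years.

Δt − τ = 7.41 years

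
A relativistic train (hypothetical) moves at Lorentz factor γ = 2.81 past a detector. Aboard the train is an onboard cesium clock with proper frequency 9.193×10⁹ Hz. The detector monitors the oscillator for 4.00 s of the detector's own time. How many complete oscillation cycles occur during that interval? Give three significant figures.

N = 1.31×10¹⁰

γ = 2.81
During 4.00 s of lab time, the oscillator's proper time advances by τ = Δt/γ = 4.00/2.810 = 1.423 s = 1.423×10⁰ s.
N = f × τ = 9.193×10⁹ × 1.423×10⁰ = 1.309×10¹⁰.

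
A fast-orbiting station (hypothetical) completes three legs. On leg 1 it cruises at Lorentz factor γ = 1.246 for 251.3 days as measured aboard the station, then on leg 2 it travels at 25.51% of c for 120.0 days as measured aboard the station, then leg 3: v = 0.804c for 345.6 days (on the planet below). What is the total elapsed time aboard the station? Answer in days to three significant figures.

τ = 577 days

Leg 1: 251.3 days is already measured aboard the station.
Leg 2: 120.0 days is already measured aboard the station.
Leg 3: γ = 1/√(1 − 0.804²) = 1/√0.3536 = 1.682; τ_3 = 345.6/1.682 = 205.5 days.
Total: 251.3 + 120.0 + 205.5 days.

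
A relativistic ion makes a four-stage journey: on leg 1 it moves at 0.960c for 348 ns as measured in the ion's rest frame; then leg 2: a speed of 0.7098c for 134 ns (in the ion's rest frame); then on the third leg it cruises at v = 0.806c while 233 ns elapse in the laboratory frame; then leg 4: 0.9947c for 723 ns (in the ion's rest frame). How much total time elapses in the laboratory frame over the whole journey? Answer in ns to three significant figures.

Leg 1: γ = 1/√(1 − 0.960²) = 25/7 ≈ 3.571; Δt_1 = 3.571 × 348 = 1243 ns.
Leg 2: γ = 1/√(1 − 0.7098²) = 1/√0.4962 = 1.420; Δt_2 = 1.420 × 134 = 190.2 ns.
Leg 3: 233 ns is already measured in the laboratory frame.
Leg 4: γ = 1/√(1 − 0.9947²) = 1/√0.01057 = 9.726; Δt_4 = 9.726 × 723 = 7032 ns.
Total: 1243 + 190.2 + 233.0 + 7032 ns.

Δt = 8700 ns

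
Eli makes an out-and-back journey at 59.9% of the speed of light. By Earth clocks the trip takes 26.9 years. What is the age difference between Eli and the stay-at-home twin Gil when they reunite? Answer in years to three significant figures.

Δt − τ = 5.36 years

β = 0.599; γ = 1/√(1 − 0.599²) = 1/√0.6412 = 1.249
Eli's elapsed proper time: τ = 26.9/1.249 = 21.54 years.
Age gap = Δt − τ = 26.9 − 21.54 years.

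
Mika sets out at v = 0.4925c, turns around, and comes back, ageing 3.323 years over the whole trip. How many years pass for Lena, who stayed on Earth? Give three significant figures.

Δt = 3.82 years

γ = 1/√(1 − 0.4925²) = 1/√0.7574 = 1.149
Earth-frame duration is the dilated interval: Δt = γτ = 1.149 × 3.323 years.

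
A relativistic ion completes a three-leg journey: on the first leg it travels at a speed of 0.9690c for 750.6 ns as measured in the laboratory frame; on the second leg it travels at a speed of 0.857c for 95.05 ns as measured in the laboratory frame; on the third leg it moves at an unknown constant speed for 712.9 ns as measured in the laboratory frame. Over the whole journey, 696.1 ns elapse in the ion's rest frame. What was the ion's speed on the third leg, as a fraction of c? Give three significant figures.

β = 0.762

Leg 1: γ = 1/√(1 − 0.9690²) = 1/√0.06104 = 4.048; τ_1 = 750.6/4.048 = 185.4 ns.
Leg 2: γ = 1/√(1 − 0.857²) = 1/√0.2656 = 1.941; τ_2 = 95.05/1.941 = 48.98 ns.
Leg 3: speed unknown; τ_3 = 712.9/γ_3.
Total proper time: 185.4 + 48.98 + τ_3 = 696.1, so τ_3 = 696.1 − 234.4 = 461.7 ns.
γ_3 = 712.9/461.7 = 1.544; β = √(1 − 1/γ²) = √0.5806.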